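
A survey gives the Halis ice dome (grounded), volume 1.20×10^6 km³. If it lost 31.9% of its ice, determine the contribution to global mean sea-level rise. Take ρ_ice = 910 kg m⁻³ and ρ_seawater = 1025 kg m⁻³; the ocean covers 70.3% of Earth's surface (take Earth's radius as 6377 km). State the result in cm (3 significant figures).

≈ 94.6 cm

Halis: 0.319 × 1.20×10^6 km³ × (910/1025) = 3.399×10^5 km³ of water.
Spread over 3.59×10^14 m² of ocean, Δh = 3.399×10^14 / 3.59×10^14 = 0.946 m = 94.6 cm.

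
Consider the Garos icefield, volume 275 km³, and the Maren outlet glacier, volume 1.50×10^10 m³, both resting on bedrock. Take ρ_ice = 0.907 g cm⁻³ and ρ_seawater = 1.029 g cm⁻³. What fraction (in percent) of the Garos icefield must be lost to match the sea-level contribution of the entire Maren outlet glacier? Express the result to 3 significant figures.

≈ 5.45 %

Equal sea-level rise means equal mass of meltwater, i.e. equal mass of ice lost.
Ice mass of Maren: 1.360×10^13 kg; ice mass of Garos: 2.494×10^14 kg.
Fraction required = 1.360×10^13 / 2.494×10^14 = 0.0545 → 5.45 %.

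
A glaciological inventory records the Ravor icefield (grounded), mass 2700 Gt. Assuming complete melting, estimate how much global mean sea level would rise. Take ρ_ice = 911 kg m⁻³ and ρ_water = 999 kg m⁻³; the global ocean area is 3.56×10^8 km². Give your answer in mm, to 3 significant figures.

≈ 7.59 mm

Ravor: 2700 Gt = 2.700×10^15 kg; dividing by ρ_w = 999 kg m⁻³ gives 2.703×10^12 m³ of water.
Spread over 3.56×10^14 m² of ocean, Δh = 2.703×10^12 / 3.56×10^14 = 7.59×10^-3 m = 7.59 mm.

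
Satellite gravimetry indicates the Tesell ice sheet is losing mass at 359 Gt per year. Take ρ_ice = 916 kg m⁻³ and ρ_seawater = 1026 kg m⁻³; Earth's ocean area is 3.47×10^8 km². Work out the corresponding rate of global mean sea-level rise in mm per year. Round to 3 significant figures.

≈ 1.01 mm/yr

ρ_w = 1026 kg m⁻³. Annual water volume added = 359 Gt / ρ_w = 3.590×10^14 kg / 1026 kg m⁻³ = 3.499×10^11 m³.
Δh per year = 3.499×10^11 / 3.47×10^14 = 1.01×10^-3 m = 1.01 mm.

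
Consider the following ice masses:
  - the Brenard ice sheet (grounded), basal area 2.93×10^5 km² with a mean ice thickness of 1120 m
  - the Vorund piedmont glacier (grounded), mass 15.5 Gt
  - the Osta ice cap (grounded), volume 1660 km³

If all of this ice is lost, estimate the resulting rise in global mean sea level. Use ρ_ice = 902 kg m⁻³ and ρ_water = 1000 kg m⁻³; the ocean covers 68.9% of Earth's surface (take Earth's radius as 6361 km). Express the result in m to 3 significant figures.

≈ 0.849 m

Brenard: ice volume = 2.93×10^5 km² × 1120 m = 3.282×10^5 km³; 3.282×10^5 × (902/1000) = 2.960×10^5 km³ of water.
Vorund: 15.5 Gt = 1.550×10^13 kg; dividing by ρ_w = 1000 kg m⁻³ gives 1.550×10^10 m³ of water.
Osta: 1660 km³ × (902/1000) = 1497 km³ of water.
Total added water ≈ 2.975×10^14 m³ over 3.50×10^14 m² → Δh = 0.849 m.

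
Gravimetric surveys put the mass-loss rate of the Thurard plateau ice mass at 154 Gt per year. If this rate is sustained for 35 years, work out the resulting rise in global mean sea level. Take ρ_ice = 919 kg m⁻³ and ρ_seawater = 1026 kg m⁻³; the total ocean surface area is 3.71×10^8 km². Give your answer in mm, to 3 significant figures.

Total mass lost = 154 Gt/yr × 35 yr = 5390 Gt = 5.390×10^15 kg.
ρ_w = 1026 kg m⁻³, so water volume = 5.390×10^15 / 1026 = 5.253×10^12 m³.
Δh = 5.253×10^12 / 3.71×10^14 = 0.0142 m = 14.2 mm.

≈ 14.2 mm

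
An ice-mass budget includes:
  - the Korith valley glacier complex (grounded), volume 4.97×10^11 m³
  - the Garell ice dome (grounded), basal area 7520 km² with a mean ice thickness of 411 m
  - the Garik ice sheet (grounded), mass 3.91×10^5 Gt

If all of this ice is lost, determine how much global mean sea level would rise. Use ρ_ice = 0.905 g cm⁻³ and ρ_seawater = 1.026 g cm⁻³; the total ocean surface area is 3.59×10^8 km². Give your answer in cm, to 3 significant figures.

≈ 107 cm

Korith: 4.97×10^11 m³ × (905/1026) = 4.384×10^11 m³ of water.
Garell: ice volume = 7520 km² × 411 m = 3091 km³; 3091 × (905/1026) = 2726 km³ of water.
Garik: 3.91×10^5 Gt = 3.910×10^17 kg; dividing by ρ_w = 1.026 g cm⁻³ = 1026 kg m⁻³ gives 3.811×10^14 m³ of water.
Total added water ≈ 3.843×10^14 m³ over 3.59×10^14 m² → Δh = 1.07 m = 107 cm.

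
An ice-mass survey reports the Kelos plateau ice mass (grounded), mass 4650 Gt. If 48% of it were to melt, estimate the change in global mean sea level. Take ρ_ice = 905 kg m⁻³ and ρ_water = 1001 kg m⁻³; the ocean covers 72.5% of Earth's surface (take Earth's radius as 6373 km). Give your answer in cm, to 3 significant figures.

Kelos: 0.48 × 4650 Gt = 2.232×10^15 kg; dividing by ρ_w = 1001 kg m⁻³ gives 2.230×10^12 m³ of water.
Spread over 3.70×10^14 m² of ocean, Δh = 2.230×10^12 / 3.70×10^14 = 6.03×10^-3 m = 0.603 cm.

≈ 0.603 cm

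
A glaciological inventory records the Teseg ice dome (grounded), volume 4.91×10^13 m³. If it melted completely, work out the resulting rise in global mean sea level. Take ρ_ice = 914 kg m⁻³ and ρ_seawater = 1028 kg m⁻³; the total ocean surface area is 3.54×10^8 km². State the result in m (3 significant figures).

≈ 0.123 m

Teseg: 4.91×10^13 m³ × (914/1028) = 4.366×10^13 m³ of water.
Spread over 3.54×10^14 m² of ocean, Δh = 4.366×10^13 / 3.54×10^14 = 0.123 m.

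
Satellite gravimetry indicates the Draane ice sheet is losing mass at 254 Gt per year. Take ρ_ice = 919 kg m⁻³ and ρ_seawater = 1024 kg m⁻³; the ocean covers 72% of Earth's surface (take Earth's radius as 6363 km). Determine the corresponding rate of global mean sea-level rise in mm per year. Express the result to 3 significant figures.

ρ_w = 1024 kg m⁻³. Annual water volume added = 254 Gt / ρ_w = 2.540×10^14 kg / 1024 kg m⁻³ = 2.480×10^11 m³.
Δh per year = 2.480×10^11 / 3.66×10^14 = 6.77×10^-4 m = 0.677 mm.

≈ 0.677 mm/yr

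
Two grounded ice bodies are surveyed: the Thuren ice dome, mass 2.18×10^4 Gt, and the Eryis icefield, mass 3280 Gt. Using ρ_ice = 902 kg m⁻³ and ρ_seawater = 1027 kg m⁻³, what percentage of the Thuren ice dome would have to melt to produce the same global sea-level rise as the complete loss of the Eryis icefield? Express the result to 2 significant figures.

≈ 15 %

Equal sea-level rise means equal mass of meltwater, i.e. equal mass of ice lost.
Ice mass of Eryis: 3.280×10^15 kg; ice mass of Thuren: 2.180×10^16 kg.
Fraction required = 3.280×10^15 / 2.180×10^16 = 0.150 → 15 %.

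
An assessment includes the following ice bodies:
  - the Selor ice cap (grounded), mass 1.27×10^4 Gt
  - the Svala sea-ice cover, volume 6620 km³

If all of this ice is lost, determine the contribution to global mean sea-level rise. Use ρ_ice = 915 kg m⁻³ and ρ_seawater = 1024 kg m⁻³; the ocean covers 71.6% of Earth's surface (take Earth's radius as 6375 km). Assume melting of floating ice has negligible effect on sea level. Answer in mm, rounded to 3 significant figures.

≈ 33.9 mm

Selor: 1.27×10^4 Gt = 1.270×10^16 kg; dividing by ρ_w = 1024 kg m⁻³ gives 1.240×10^13 m³ of water.
The Svala sea-ice cover is floating and already displaces its own weight of water, so its melt adds essentially nothing to sea level.
Total added water ≈ 1.240×10^13 m³ over 3.66×10^14 m² → Δh = 0.0339 m = 33.9 mm.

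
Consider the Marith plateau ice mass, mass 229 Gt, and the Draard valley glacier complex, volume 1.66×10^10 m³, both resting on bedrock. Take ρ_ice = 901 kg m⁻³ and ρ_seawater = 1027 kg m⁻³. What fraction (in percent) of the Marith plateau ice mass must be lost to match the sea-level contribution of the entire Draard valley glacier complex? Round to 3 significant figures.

≈ 6.53 %

Equal sea-level rise means equal mass of meltwater, i.e. equal mass of ice lost.
Ice mass of Draard: 1.496×10^13 kg; ice mass of Marith: 2.290×10^14 kg.
Fraction required = 1.496×10^13 / 2.290×10^14 = 0.0653 → 6.53 %.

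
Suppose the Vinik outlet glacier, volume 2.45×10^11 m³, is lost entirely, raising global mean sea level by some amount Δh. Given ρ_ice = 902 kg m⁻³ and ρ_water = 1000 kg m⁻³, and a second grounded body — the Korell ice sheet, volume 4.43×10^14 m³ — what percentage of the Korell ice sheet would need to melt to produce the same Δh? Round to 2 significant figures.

Equal sea-level rise means equal mass of meltwater, i.e. equal mass of ice lost.
Ice mass of Vinik: 2.210×10^14 kg; ice mass of Korell: 3.996×10^17 kg.
Fraction required = 2.210×10^14 / 3.996×10^17 = 5.53×10^-4 → 0.055 %.

≈ 0.055 %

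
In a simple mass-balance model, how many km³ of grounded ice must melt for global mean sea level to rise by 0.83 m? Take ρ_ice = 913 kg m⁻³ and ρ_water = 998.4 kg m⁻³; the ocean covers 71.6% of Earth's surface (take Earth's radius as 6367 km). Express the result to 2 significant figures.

Required water volume = Δh × A = 0.83 m × 3.65×10^14 m² = 3.027×10^14 m³ = 3.027×10^5 km³.
Ice volume = water volume × ρ_w/ρ_ice = 3.027×10^5 × 998.4/913 = 3.3×10^5 km³.

≈ 3.3×10^5 km³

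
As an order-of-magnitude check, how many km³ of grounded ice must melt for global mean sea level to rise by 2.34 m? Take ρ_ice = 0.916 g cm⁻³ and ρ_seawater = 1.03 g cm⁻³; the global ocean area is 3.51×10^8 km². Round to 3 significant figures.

Required water volume = Δh × A = 2.34 m × 3.51×10^14 m² = 8.213×10^14 m³ = 8.213×10^5 km³.
Ice volume = water volume × ρ_w/ρ_ice = 8.213×10^5 × 1030/916 = 9.24×10^5 km³.

≈ 9.24×10^5 km³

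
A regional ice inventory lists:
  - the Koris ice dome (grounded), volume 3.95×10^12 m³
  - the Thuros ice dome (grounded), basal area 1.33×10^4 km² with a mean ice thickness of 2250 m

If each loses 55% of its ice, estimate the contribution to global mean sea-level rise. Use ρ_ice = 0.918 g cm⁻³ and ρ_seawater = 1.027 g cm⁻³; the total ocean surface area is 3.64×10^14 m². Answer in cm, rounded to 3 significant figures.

Koris: 0.55 × 3.95×10^12 m³ × (918/1027) = 1.942×10^12 m³ of water.
Thuros: ice volume = 1.33×10^4 km² × 2250 m = 2.992×10^4 km³; 0.55 × 2.992×10^4 × (918/1027) = 1.471×10^4 km³ of water.
Total added water ≈ 1.665×10^13 m³ over 3.64×10^14 m² → Δh = 0.0458 m = 4.58 cm.

≈ 4.58 cm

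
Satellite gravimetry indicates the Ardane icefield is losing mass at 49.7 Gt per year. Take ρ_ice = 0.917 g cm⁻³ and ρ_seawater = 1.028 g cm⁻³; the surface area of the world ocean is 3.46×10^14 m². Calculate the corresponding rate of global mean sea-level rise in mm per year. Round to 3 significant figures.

ρ_w = 1.028 g cm⁻³ = 1028 kg m⁻³. Annual water volume added = 49.7 Gt / ρ_w = 4.970×10^13 kg / 1028 kg m⁻³ = 4.835×10^10 m³.
Δh per year = 4.835×10^10 / 3.46×10^14 = 1.40×10^-4 m = 0.140 mm.

≈ 0.140 mm/yr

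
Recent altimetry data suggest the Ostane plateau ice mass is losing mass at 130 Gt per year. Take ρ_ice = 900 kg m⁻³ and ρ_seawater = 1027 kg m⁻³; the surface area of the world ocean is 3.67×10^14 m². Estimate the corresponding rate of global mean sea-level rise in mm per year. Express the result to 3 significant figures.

ρ_w = 1027 kg m⁻³. Annual water volume added = 130 Gt / ρ_w = 1.300×10^14 kg / 1027 kg m⁻³ = 1.266×10^11 m³.
Δh per year = 1.266×10^11 / 3.67×10^14 = 3.45×10^-4 m = 0.345 mm.

≈ 0.345 mm/yr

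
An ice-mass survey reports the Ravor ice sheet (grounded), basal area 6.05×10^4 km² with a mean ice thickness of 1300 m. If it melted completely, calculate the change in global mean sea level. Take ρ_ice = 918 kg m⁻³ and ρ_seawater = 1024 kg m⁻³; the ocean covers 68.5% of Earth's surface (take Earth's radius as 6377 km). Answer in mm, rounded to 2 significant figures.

≈ 200 mm

Ravor: ice volume = 6.05×10^4 km² × 1300 m = 7.865×10^4 km³; 7.865×10^4 × (918/1024) = 7.051×10^4 km³ of water.
Spread over 3.50×10^14 m² of ocean, Δh = 7.051×10^13 / 3.50×10^14 = 0.201 m = 200 mm.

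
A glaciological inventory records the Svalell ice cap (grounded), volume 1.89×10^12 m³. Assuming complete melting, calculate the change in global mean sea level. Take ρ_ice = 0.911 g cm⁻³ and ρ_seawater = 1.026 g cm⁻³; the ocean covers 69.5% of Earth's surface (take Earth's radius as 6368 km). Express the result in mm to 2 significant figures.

Svalell: 1.89×10^12 m³ × (911/1026) = 1.678×10^12 m³ of water.
Spread over 3.54×10^14 m² of ocean, Δh = 1.678×10^12 / 3.54×10^14 = 4.74×10^-3 m = 4.7 mm.

≈ 4.7 mm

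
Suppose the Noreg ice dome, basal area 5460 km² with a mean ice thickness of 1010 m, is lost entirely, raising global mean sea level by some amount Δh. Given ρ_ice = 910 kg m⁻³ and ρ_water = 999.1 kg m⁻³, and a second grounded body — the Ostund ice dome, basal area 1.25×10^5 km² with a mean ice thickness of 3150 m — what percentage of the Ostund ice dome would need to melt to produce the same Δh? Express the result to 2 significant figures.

Equal sea-level rise means equal mass of meltwater, i.e. equal mass of ice lost.
Ice mass of Noreg: 5.018×10^15 kg; ice mass of Ostund: 3.583×10^17 kg.
Fraction required = 5.018×10^15 / 3.583×10^17 = 0.0140 → 1.4 %.

≈ 1.4 %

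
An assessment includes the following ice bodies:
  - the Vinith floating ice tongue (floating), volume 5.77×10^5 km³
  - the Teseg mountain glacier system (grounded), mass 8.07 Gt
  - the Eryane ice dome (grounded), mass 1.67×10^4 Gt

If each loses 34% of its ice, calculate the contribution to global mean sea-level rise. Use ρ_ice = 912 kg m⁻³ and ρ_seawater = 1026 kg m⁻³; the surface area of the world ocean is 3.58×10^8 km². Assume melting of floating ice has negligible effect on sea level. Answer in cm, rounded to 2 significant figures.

The Vinith floating ice tongue is floating and already displaces its own weight of water, so its melt adds essentially nothing to sea level.
Teseg: 0.34 × 8.07 Gt = 2.744×10^12 kg; dividing by ρ_w = 1026 kg m⁻³ gives 2.674×10^9 m³ of water.
Eryane: 0.34 × 1.67×10^4 Gt = 5.678×10^15 kg; dividing by ρ_w = 1026 kg m⁻³ gives 5.534×10^12 m³ of water.
Total added water ≈ 5.537×10^12 m³ over 3.58×10^14 m² → Δh = 0.0155 m = 1.5 cm.

≈ 1.5 cm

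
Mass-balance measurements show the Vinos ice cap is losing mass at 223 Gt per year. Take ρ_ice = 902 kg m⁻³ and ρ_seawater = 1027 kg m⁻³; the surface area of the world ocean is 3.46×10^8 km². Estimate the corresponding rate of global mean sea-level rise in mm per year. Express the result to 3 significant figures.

ρ_w = 1027 kg m⁻³. Annual water volume added = 223 Gt / ρ_w = 2.230×10^14 kg / 1027 kg m⁻³ = 2.171×10^11 m³.
Δh per year = 2.171×10^11 / 3.46×10^14 = 6.28×10^-4 m = 0.628 mm.

≈ 0.628 mm/yr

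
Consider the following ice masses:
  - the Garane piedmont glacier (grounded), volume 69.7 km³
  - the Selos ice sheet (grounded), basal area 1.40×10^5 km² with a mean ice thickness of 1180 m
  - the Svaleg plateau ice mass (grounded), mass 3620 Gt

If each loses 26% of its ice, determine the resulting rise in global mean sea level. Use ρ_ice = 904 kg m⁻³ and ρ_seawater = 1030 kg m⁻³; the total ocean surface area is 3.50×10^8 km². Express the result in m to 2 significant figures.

≈ 0.11 m

Garane: 0.26 × 69.7 km³ × (904/1030) = 15.91 km³ of water.
Selos: ice volume = 1.40×10^5 km² × 1180 m = 1.652×10^5 km³; 0.26 × 1.652×10^5 × (904/1030) = 3.770×10^4 km³ of water.
Svaleg: 0.26 × 3620 Gt = 9.412×10^14 kg; dividing by ρ_w = 1030 kg m⁻³ gives 9.138×10^11 m³ of water.
Total added water ≈ 3.863×10^13 m³ over 3.50×10^14 m² → Δh = 0.110 m.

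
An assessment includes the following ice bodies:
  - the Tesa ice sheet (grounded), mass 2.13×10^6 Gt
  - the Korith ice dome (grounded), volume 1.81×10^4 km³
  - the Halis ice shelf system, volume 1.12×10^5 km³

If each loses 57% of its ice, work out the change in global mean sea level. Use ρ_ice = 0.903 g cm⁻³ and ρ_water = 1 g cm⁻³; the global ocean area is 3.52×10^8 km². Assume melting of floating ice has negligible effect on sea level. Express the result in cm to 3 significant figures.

≈ 348 cm

Tesa: 0.57 × 2.13×10^6 Gt = 1.214×10^18 kg; dividing by ρ_w = 1 g cm⁻³ = 1000 kg m⁻³ gives 1.214×10^15 m³ of water.
Korith: 0.57 × 1.81×10^4 km³ × (903/1000) = 9316 km³ of water.
The Halis ice shelf system is floating and already displaces its own weight of water, so its melt adds essentially nothing to sea level.
Total added water ≈ 1.223×10^15 m³ over 3.52×10^14 m² → Δh = 3.48 m = 348 cm.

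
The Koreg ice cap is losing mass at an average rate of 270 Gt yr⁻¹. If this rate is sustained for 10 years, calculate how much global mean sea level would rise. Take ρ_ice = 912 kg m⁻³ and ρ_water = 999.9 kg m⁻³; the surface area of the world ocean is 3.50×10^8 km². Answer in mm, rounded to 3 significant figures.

Total mass lost = 270 Gt/yr × 10 yr = 2700 Gt = 2.700×10^15 kg.
ρ_w = 999.9 kg m⁻³, so water volume = 2.700×10^15 / 999.9 = 2.700×10^12 m³.
Δh = 2.700×10^12 / 3.50×10^14 = 7.72×10^-3 m = 7.72 mm.

≈ 7.72 mm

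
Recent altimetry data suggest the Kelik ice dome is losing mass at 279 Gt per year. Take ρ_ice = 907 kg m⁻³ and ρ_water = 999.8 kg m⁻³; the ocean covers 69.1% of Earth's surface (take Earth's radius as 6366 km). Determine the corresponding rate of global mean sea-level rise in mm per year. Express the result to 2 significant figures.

≈ 0.79 mm/yr

ρ_w = 999.8 kg m⁻³. Annual water volume added = 279 Gt / ρ_w = 2.790×10^14 kg / 999.8 kg m⁻³ = 2.791×10^11 m³.
Δh per year = 2.791×10^11 / 3.52×10^14 = 7.93×10^-4 m = 0.79 mm.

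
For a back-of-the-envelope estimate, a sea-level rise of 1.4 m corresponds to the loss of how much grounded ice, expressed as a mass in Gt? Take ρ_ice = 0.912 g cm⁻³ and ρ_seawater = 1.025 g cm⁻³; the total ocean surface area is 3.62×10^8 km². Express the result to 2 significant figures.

Required water volume = Δh × A = 1.4 m × 3.62×10^14 m² = 5.068×10^14 m³.
ρ_w = 1.025 g cm⁻³ = 1025 kg m⁻³, so the mass of water = 5.068×10^14 m³ × 1025 kg m⁻³ = 5.195×10^17 kg = 5.2×10^5 Gt (and the same mass of ice, by conservation).

≈ 5.2×10^5 Gt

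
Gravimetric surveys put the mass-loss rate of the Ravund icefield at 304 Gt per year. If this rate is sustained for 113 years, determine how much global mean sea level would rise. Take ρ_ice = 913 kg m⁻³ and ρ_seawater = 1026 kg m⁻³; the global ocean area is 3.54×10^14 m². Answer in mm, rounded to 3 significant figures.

≈ 94.6 mm

Total mass lost = 304 Gt/yr × 113 yr = 3.435×10^4 Gt = 3.435×10^16 kg.
ρ_w = 1026 kg m⁻³, so water volume = 3.435×10^16 / 1026 = 3.348×10^13 m³.
Δh = 3.348×10^13 / 3.54×10^14 = 0.0946 m = 94.6 mm.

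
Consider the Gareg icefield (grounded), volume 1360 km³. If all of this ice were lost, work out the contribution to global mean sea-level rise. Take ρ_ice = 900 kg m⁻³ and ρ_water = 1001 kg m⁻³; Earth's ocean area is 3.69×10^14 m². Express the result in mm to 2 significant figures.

Gareg: 1360 km³ × (900/1001) = 1223 km³ of water.
Spread over 3.69×10^14 m² of ocean, Δh = 1.223×10^12 / 3.69×10^14 = 3.31×10^-3 m = 3.3 mm.

≈ 3.3 mm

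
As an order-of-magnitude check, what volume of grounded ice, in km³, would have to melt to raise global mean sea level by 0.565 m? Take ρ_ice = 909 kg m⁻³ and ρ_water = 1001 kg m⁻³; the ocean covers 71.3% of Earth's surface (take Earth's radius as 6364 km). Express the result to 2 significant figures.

Required water volume = Δh × A = 0.565 m × 3.63×10^14 m² = 2.050×10^14 m³ = 2.050×10^5 km³.
Ice volume = water volume × ρ_w/ρ_ice = 2.050×10^5 × 1001/909 = 2.3×10^5 km³.

≈ 2.3×10^5 km³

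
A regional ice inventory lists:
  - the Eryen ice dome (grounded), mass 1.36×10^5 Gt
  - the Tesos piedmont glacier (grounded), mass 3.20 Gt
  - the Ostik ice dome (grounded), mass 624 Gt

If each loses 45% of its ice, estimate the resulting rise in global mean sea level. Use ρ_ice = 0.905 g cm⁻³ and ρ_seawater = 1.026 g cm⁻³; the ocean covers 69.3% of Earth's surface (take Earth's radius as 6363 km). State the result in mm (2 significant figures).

Eryen: 0.45 × 1.36×10^5 Gt = 6.120×10^16 kg; dividing by ρ_w = 1.026 g cm⁻³ = 1026 kg m⁻³ gives 5.965×10^13 m³ of water.
Tesos: 0.45 × 3.20 Gt = 1.440×10^12 kg; dividing by ρ_w = 1026 kg m⁻³ gives 1.404×10^9 m³ of water.
Ostik: 0.45 × 624 Gt = 2.808×10^14 kg; dividing by ρ_w = 1026 kg m⁻³ gives 2.737×10^11 m³ of water.
Total added water ≈ 5.992×10^13 m³ over 3.53×10^14 m² → Δh = 0.170 m = 170 mm.

≈ 170 mm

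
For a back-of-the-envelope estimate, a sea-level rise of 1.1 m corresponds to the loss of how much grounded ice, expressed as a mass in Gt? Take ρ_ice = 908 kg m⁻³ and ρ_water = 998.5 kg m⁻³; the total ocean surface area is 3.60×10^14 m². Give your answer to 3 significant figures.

Required water volume = Δh × A = 1.1 m × 3.60×10^14 m² = 3.960×10^14 m³.
ρ_w = 998.5 kg m⁻³, so the mass of water = 3.960×10^14 m³ × 998.5 kg m⁻³ = 3.954×10^17 kg = 3.95×10^5 Gt (and the same mass of ice, by conservation).

≈ 3.95×10^5 Gt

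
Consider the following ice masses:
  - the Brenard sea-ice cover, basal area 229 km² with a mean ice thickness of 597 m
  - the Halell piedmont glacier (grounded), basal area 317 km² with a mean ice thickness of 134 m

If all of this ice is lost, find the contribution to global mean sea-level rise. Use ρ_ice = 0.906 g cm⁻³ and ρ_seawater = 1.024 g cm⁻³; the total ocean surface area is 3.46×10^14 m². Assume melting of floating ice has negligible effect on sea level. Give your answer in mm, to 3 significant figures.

The Brenard sea-ice cover is floating and already displaces its own weight of water, so its melt adds essentially nothing to sea level.
Halell: ice volume = 317 km² × 134 m = 42.48 km³; 42.48 × (906/1024) = 37.58 km³ of water.
Total added water ≈ 3.758×10^10 m³ over 3.46×10^14 m² → Δh = 1.09×10^-4 m = 0.109 mm.

≈ 0.109 mm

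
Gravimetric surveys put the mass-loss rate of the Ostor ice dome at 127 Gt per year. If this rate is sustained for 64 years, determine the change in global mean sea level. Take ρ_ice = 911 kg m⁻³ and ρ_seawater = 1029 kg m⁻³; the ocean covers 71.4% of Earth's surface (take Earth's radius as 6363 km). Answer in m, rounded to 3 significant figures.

Total mass lost = 127 Gt/yr × 64 yr = 8128 Gt = 8.128×10^15 kg.
ρ_w = 1029 kg m⁻³, so water volume = 8.128×10^15 / 1029 = 7.899×10^12 m³.
Δh = 7.899×10^12 / 3.63×10^14 = 0.0217 m.

≈ 0.0217 m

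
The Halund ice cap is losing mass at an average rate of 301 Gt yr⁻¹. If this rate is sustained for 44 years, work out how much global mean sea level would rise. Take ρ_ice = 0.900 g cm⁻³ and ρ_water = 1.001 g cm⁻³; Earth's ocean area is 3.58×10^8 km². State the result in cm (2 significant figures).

Total mass lost = 301 Gt/yr × 44 yr = 1.324×10^4 Gt = 1.324×10^16 kg.
ρ_w = 1.001 g cm⁻³ = 1001 kg m⁻³, so water volume = 1.324×10^16 / 1001 = 1.323×10^13 m³.
Δh = 1.323×10^13 / 3.58×10^14 = 0.0370 m = 3.7 cm.

≈ 3.7 cm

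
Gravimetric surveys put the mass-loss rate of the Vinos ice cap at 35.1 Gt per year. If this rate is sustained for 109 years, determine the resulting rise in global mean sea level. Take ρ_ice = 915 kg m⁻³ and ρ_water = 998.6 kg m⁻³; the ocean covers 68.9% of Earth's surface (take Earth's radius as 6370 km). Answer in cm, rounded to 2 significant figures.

≈ 1.1 cm

Total mass lost = 35.1 Gt/yr × 109 yr = 3826 Gt = 3.826×10^15 kg.
ρ_w = 998.6 kg m⁻³, so water volume = 3.826×10^15 / 998.6 = 3.831×10^12 m³.
Δh = 3.831×10^12 / 3.51×10^14 = 0.0109 m = 1.1 cm.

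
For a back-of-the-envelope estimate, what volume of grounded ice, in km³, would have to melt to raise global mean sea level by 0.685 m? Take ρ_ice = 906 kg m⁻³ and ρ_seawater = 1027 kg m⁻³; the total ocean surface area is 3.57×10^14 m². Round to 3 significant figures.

Required water volume = Δh × A = 0.685 m × 3.57×10^14 m² = 2.445×10^14 m³ = 2.445×10^5 km³.
Ice volume = water volume × ρ_w/ρ_ice = 2.445×10^5 × 1027/906 = 2.77×10^5 km³.

≈ 2.77×10^5 km³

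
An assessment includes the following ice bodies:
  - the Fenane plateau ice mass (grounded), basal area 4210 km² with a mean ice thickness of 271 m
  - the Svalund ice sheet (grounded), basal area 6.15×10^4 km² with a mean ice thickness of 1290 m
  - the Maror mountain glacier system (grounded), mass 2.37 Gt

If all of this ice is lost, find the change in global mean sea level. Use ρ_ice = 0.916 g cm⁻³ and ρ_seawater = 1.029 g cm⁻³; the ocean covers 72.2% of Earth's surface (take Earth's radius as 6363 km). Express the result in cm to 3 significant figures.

≈ 19.5 cm

Fenane: ice volume = 4210 km² × 271 m = 1141 km³; 1141 × (916/1029) = 1016 km³ of water.
Svalund: ice volume = 6.15×10^4 km² × 1290 m = 7.934×10^4 km³; 7.934×10^4 × (916/1029) = 7.062×10^4 km³ of water.
Maror: 2.37 Gt = 2.370×10^12 kg; dividing by ρ_w = 1.029 g cm⁻³ = 1029 kg m⁻³ gives 2.303×10^9 m³ of water.
Total added water ≈ 7.164×10^13 m³ over 3.67×10^14 m² → Δh = 0.195 m = 19.5 cm.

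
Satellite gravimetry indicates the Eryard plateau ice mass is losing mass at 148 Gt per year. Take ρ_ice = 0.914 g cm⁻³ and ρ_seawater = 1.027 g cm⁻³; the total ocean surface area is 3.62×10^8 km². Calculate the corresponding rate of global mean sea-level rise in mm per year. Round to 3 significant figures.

ρ_w = 1.027 g cm⁻³ = 1027 kg m⁻³. Annual water volume added = 148 Gt / ρ_w = 1.480×10^14 kg / 1027 kg m⁻³ = 1.441×10^11 m³.
Δh per year = 1.441×10^11 / 3.62×10^14 = 3.98×10^-4 m = 0.398 mm.

≈ 0.398 mm/yr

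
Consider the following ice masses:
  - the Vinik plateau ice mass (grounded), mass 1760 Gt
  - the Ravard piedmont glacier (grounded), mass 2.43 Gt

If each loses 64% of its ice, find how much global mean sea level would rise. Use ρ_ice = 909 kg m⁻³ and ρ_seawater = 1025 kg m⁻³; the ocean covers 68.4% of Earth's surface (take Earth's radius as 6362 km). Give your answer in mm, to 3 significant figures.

Vinik: 0.64 × 1760 Gt = 1.126×10^15 kg; dividing by ρ_w = 1025 kg m⁻³ gives 1.099×10^12 m³ of water.
Ravard: 0.64 × 2.43 Gt = 1.555×10^12 kg; dividing by ρ_w = 1025 kg m⁻³ gives 1.517×10^9 m³ of water.
Total added water ≈ 1.100×10^12 m³ over 3.48×10^14 m² → Δh = 3.16×10^-3 m = 3.16 mm.

≈ 3.16 mm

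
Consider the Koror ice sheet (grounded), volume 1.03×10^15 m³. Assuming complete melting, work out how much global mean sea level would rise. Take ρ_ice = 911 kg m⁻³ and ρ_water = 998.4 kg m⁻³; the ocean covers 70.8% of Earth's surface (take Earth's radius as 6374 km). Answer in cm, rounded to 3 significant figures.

≈ 260 cm

Koror: 1.03×10^15 m³ × (911/998.4) = 9.398×10^14 m³ of water.
Spread over 3.61×10^14 m² of ocean, Δh = 9.398×10^14 / 3.61×10^14 = 2.60 m = 260 cm.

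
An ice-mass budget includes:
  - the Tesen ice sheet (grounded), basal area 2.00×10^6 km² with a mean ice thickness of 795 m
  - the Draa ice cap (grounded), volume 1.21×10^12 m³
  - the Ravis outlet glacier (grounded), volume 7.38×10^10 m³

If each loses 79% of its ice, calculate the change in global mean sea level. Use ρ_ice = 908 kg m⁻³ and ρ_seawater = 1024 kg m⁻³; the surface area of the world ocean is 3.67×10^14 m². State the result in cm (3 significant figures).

Tesen: ice volume = 2.00×10^6 km² × 795 m = 1.590×10^6 km³; 0.79 × 1.590×10^6 × (908/1024) = 1.114×10^6 km³ of water.
Draa: 0.79 × 1.21×10^12 m³ × (908/1024) = 8.476×10^11 m³ of water.
Ravis: 0.79 × 7.38×10^10 m³ × (908/1024) = 5.170×10^10 m³ of water.
Total added water ≈ 1.115×10^15 m³ over 3.67×10^14 m² → Δh = 3.04 m = 304 cm.

≈ 304 cm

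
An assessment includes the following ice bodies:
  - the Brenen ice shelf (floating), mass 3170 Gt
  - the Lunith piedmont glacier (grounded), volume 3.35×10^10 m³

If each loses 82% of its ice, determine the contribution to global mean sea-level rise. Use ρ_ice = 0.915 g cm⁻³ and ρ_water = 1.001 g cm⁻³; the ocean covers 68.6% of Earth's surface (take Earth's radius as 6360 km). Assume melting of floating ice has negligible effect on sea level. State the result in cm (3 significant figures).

The Brenen ice shelf is floating and already displaces its own weight of water, so its melt adds essentially nothing to sea level.
Lunith: 0.82 × 3.35×10^10 m³ × (915/1001) = 2.511×10^10 m³ of water.
Total added water ≈ 2.511×10^10 m³ over 3.49×10^14 m² → Δh = 7.20×10^-5 m = 7.20×10^-3 cm.

≈ 7.20×10^-3 cm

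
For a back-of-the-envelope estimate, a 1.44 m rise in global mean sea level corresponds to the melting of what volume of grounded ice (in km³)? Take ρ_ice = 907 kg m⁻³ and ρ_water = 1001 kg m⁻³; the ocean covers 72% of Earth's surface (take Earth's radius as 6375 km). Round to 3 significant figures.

≈ 5.84×10^5 km³

Required water volume = Δh × A = 1.44 m × 3.68×10^14 m² = 5.295×10^14 m³ = 5.295×10^5 km³.
Ice volume = water volume × ρ_w/ρ_ice = 5.295×10^5 × 1001/907 = 5.84×10^5 km³.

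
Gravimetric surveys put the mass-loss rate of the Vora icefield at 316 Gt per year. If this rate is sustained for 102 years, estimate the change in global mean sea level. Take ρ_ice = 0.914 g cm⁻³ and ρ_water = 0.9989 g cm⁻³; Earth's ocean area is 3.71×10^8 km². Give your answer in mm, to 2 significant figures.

≈ 87 mm

Total mass lost = 316 Gt/yr × 102 yr = 3.223×10^4 Gt = 3.223×10^16 kg.
ρ_w = 0.9989 g cm⁻³ = 998.9 kg m⁻³, so water volume = 3.223×10^16 / 998.9 = 3.227×10^13 m³.
Δh = 3.227×10^13 / 3.71×10^14 = 0.0870 m = 87 mm.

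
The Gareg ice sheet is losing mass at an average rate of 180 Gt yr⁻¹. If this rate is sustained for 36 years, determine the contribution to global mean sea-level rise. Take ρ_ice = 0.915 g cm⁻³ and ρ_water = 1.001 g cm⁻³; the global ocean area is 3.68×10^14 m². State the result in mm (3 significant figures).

Total mass lost = 180 Gt/yr × 36 yr = 6480 Gt = 6.480×10^15 kg.
ρ_w = 1.001 g cm⁻³ = 1001 kg m⁻³, so water volume = 6.480×10^15 / 1001 = 6.474×10^12 m³.
Δh = 6.474×10^12 / 3.68×10^14 = 0.0176 m = 17.6 mm.

≈ 17.6 mm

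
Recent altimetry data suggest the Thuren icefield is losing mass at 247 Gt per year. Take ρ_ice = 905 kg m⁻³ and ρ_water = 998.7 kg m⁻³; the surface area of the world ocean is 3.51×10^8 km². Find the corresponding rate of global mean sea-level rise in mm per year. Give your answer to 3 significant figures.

ρ_w = 998.7 kg m⁻³. Annual water volume added = 247 Gt / ρ_w = 2.470×10^14 kg / 998.7 kg m⁻³ = 2.473×10^11 m³.
Δh per year = 2.473×10^11 / 3.51×10^14 = 7.05×10^-4 m = 0.705 mm.

≈ 0.705 mm/yr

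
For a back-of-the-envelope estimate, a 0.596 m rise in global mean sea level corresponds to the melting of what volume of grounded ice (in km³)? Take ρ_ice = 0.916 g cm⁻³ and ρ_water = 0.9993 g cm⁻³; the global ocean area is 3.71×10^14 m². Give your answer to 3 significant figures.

≈ 2.41×10^5 km³

Required water volume = Δh × A = 0.596 m × 3.71×10^14 m² = 2.211×10^14 m³ = 2.211×10^5 km³.
Ice volume = water volume × ρ_w/ρ_ice = 2.211×10^5 × 999.3/916 = 2.41×10^5 km³.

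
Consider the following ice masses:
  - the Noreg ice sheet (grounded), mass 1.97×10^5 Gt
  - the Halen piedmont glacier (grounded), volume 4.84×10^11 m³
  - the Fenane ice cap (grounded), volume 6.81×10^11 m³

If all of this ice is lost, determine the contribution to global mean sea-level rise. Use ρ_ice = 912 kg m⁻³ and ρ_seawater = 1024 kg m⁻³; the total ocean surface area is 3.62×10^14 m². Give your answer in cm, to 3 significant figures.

Noreg: 1.97×10^5 Gt = 1.970×10^17 kg; dividing by ρ_w = 1024 kg m⁻³ gives 1.924×10^14 m³ of water.
Halen: 4.84×10^11 m³ × (912/1024) = 4.311×10^11 m³ of water.
Fenane: 6.81×10^11 m³ × (912/1024) = 6.065×10^11 m³ of water.
Total added water ≈ 1.934×10^14 m³ over 3.62×10^14 m² → Δh = 0.534 m = 53.4 cm.

≈ 53.4 cm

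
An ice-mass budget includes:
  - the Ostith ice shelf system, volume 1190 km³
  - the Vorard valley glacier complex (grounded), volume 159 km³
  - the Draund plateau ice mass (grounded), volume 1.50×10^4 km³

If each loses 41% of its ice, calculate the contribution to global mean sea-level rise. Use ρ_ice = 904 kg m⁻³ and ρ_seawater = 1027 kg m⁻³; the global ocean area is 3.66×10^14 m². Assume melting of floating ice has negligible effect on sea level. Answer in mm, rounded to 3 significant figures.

The Ostith ice shelf system is floating and already displaces its own weight of water, so its melt adds essentially nothing to sea level.
Vorard: 0.41 × 159 km³ × (904/1027) = 57.38 km³ of water.
Draund: 0.41 × 1.50×10^4 km³ × (904/1027) = 5413 km³ of water.
Total added water ≈ 5.471×10^12 m³ over 3.66×10^14 m² → Δh = 0.0149 m = 14.9 mm.

≈ 14.9 mm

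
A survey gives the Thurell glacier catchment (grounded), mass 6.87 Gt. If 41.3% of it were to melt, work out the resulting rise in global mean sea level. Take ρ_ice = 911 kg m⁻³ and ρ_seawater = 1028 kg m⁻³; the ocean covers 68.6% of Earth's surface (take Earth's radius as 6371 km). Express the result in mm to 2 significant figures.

≈ 7.9×10^-3 mm

Thurell: 0.413 × 6.87 Gt = 2.837×10^12 kg; dividing by ρ_w = 1028 kg m⁻³ gives 2.760×10^9 m³ of water.
Spread over 3.50×10^14 m² of ocean, Δh = 2.760×10^9 / 3.50×10^14 = 7.89×10^-6 m = 7.9×10^-3 mm.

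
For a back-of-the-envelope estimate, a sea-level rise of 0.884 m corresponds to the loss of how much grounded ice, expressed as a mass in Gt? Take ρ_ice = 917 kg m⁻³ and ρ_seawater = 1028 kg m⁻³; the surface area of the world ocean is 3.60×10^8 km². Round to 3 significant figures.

≈ 3.27×10^5 Gt

Required water volume = Δh × A = 0.884 m × 3.60×10^14 m² = 3.182×10^14 m³.
ρ_w = 1028 kg m⁻³, so the mass of water = 3.182×10^14 m³ × 1028 kg m⁻³ = 3.272×10^17 kg = 3.27×10^5 Gt (and the same mass of ice, by conservation).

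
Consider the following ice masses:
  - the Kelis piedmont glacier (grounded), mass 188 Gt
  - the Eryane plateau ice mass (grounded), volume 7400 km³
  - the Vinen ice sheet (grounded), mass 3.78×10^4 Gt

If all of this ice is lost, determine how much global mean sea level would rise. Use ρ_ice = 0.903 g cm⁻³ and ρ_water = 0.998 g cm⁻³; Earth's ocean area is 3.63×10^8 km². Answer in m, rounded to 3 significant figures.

≈ 0.123 m

Kelis: 188 Gt = 1.880×10^14 kg; dividing by ρ_w = 0.998 g cm⁻³ = 998 kg m⁻³ gives 1.884×10^11 m³ of water.
Eryane: 7400 km³ × (903/998) = 6696 km³ of water.
Vinen: 3.78×10^4 Gt = 3.780×10^16 kg; dividing by ρ_w = 998 kg m⁻³ gives 3.788×10^13 m³ of water.
Total added water ≈ 4.476×10^13 m³ over 3.63×10^14 m² → Δh = 0.123 m.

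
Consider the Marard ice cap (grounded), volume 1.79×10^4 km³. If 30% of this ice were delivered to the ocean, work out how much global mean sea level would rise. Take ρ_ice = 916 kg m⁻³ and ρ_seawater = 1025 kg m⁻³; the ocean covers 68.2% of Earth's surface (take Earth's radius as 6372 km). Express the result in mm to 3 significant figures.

≈ 13.8 mm

Marard: 0.3 × 1.79×10^4 km³ × (916/1025) = 4799 km³ of water.
Spread over 3.48×10^14 m² of ocean, Δh = 4.799×10^12 / 3.48×10^14 = 0.0138 m = 13.8 mm.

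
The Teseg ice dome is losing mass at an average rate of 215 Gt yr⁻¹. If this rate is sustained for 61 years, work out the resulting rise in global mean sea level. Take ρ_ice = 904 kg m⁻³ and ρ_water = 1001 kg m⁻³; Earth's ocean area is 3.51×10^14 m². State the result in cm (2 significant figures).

≈ 3.7 cm

Total mass lost = 215 Gt/yr × 61 yr = 1.312×10^4 Gt = 1.312×10^16 kg.
ρ_w = 1001 kg m⁻³, so water volume = 1.312×10^16 / 1001 = 1.310×10^13 m³.
Δh = 1.310×10^13 / 3.51×10^14 = 0.0373 m = 3.7 cm.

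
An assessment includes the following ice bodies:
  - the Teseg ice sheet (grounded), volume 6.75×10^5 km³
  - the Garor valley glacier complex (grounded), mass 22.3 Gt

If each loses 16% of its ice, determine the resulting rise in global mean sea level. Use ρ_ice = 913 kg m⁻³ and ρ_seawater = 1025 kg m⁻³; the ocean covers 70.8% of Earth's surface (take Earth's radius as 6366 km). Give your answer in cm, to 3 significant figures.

Teseg: 0.16 × 6.75×10^5 km³ × (913/1025) = 9.620×10^4 km³ of water.
Garor: 0.16 × 22.3 Gt = 3.568×10^12 kg; dividing by ρ_w = 1025 kg m⁻³ gives 3.481×10^9 m³ of water.
Total added water ≈ 9.620×10^13 m³ over 3.61×10^14 m² → Δh = 0.267 m = 26.7 cm.

≈ 26.7 cm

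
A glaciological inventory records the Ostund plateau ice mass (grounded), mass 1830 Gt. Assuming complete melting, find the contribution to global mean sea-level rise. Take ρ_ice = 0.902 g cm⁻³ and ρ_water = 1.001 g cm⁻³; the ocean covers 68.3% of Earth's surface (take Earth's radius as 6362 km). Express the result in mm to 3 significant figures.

Ostund: 1830 Gt = 1.830×10^15 kg; dividing by ρ_w = 1.001 g cm⁻³ = 1001 kg m⁻³ gives 1.828×10^12 m³ of water.
Spread over 3.47×10^14 m² of ocean, Δh = 1.828×10^12 / 3.47×10^14 = 5.26×10^-3 m = 5.26 mm.

≈ 5.26 mm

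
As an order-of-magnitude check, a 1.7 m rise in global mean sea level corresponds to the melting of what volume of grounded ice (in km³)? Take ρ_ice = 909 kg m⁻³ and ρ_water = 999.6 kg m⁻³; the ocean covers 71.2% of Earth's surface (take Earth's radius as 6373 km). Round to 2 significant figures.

≈ 6.8×10^5 km³

Required water volume = Δh × A = 1.7 m × 3.63×10^14 m² = 6.178×10^14 m³ = 6.178×10^5 km³.
Ice volume = water volume × ρ_w/ρ_ice = 6.178×10^5 × 999.6/909 = 6.8×10^5 km³.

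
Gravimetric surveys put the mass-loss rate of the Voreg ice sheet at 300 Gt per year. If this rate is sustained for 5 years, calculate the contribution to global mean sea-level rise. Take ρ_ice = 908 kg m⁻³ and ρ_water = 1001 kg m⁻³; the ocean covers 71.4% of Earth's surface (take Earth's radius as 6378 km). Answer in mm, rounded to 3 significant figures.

Total mass lost = 300 Gt/yr × 5 yr = 1500 Gt = 1.500×10^15 kg.
ρ_w = 1001 kg m⁻³, so water volume = 1.500×10^15 / 1001 = 1.499×10^12 m³.
Δh = 1.499×10^12 / 3.65×10^14 = 4.11×10^-3 m = 4.11 mm.

≈ 4.11 mm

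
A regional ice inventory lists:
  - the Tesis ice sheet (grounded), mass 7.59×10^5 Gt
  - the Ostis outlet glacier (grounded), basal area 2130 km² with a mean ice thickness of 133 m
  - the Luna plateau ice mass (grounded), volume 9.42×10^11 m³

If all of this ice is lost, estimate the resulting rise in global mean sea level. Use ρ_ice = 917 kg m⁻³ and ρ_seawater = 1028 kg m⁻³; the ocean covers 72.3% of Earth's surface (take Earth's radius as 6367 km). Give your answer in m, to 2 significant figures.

Tesis: 7.59×10^5 Gt = 7.590×10^17 kg; dividing by ρ_w = 1028 kg m⁻³ gives 7.383×10^14 m³ of water.
Ostis: ice volume = 2130 km² × 133 m = 283.3 km³; 283.3 × (917/1028) = 252.7 km³ of water.
Luna: 9.42×10^11 m³ × (917/1028) = 8.403×10^11 m³ of water.
Total added water ≈ 7.394×10^14 m³ over 3.68×10^14 m² → Δh = 2.01 m.

≈ 2.0 m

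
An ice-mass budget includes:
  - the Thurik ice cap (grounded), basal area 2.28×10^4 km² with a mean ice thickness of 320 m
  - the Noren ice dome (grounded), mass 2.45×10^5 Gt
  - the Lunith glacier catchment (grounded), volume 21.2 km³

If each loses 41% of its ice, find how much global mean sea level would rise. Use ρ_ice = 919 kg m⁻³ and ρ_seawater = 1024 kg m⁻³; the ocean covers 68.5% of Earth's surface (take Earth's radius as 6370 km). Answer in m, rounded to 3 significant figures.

Thurik: ice volume = 2.28×10^4 km² × 320 m = 7296 km³; 0.41 × 7296 × (919/1024) = 2685 km³ of water.
Noren: 0.41 × 2.45×10^5 Gt = 1.004×10^17 kg; dividing by ρ_w = 1024 kg m⁻³ gives 9.810×10^13 m³ of water.
Lunith: 0.41 × 21.2 km³ × (919/1024) = 7.801 km³ of water.
Total added water ≈ 1.008×10^14 m³ over 3.49×10^14 m² → Δh = 0.289 m.

≈ 0.289 m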